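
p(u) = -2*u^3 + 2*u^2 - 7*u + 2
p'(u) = -6*u^2 + 4*u - 7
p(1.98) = -19.54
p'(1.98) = -22.60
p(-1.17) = 16.13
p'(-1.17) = -19.89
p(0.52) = -1.38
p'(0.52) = -6.54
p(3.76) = -102.36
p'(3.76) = -76.79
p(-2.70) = 74.85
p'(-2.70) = -61.54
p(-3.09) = 101.73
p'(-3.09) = -76.65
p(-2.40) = 57.97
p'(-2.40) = -51.16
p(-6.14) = 583.33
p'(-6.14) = -257.76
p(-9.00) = 1685.00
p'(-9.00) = -529.00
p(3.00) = -55.00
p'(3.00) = -49.00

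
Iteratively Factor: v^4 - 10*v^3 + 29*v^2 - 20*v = (v - 4)*(v^3 - 6*v^2 + 5*v) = (v - 5)*(v - 4)*(v^2 - v) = (v - 5)*(v - 4)*(v - 1)*(v)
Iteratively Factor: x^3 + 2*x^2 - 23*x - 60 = (x + 3)*(x^2 - x - 20) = (x - 5)*(x + 3)*(x + 4)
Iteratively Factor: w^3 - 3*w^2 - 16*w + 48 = (w + 4)*(w^2 - 7*w + 12) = (w - 4)*(w + 4)*(w - 3)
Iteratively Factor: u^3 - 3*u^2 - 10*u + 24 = (u - 4)*(u^2 + u - 6) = (u - 4)*(u + 3)*(u - 2)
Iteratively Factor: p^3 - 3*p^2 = (p)*(p^2 - 3*p) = p^2*(p - 3)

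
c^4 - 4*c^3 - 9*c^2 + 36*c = c*(c - 4)*(c - 3)*(c + 3)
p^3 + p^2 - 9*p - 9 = (p - 3)*(p + 1)*(p + 3)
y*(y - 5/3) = y^2 - 5*y/3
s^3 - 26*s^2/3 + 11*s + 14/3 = (s - 7)*(s - 2)*(s + 1/3)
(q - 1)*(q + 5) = q^2 + 4*q - 5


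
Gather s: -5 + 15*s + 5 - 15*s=0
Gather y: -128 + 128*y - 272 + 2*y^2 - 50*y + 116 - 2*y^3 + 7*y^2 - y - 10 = -2*y^3 + 9*y^2 + 77*y - 294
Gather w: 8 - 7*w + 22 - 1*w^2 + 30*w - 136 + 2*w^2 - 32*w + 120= w^2 - 9*w + 14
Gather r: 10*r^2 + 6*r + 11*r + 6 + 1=10*r^2 + 17*r + 7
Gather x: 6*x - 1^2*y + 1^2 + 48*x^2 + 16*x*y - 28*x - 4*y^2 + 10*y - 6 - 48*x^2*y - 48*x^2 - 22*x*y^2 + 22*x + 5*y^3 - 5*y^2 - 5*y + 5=-48*x^2*y + x*(-22*y^2 + 16*y) + 5*y^3 - 9*y^2 + 4*y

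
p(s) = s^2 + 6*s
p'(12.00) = 30.00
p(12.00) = 216.00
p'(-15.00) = -24.00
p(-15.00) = 135.00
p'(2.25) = 10.50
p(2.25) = 18.56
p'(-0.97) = 4.06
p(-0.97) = -4.88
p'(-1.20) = 3.60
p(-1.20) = -5.76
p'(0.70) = 7.40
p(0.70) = 4.69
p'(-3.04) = -0.08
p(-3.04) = -9.00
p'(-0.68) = 4.64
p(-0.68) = -3.62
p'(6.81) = 19.62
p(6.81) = 87.24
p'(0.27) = 6.54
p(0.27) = 1.69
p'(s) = 2*s + 6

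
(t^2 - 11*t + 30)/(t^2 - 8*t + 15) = (t - 6)/(t - 3)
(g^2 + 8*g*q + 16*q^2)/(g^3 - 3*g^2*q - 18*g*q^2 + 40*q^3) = (g + 4*q)/(g^2 - 7*g*q + 10*q^2)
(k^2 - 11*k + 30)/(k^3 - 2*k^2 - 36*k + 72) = (k - 5)/(k^2 + 4*k - 12)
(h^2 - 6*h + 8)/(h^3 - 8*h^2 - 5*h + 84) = (h - 2)/(h^2 - 4*h - 21)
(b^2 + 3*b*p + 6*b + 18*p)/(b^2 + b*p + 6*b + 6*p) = (b + 3*p)/(b + p)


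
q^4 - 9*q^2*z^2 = q^2*(q - 3*z)*(q + 3*z)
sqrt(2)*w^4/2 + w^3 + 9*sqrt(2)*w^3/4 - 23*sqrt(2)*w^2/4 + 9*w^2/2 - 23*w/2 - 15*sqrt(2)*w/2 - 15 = (w - 5/2)*(w + 6)*(w + sqrt(2))*(sqrt(2)*w/2 + sqrt(2)/2)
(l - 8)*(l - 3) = l^2 - 11*l + 24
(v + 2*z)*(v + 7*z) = v^2 + 9*v*z + 14*z^2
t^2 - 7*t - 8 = (t - 8)*(t + 1)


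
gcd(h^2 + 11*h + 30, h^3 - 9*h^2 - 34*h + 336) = h + 6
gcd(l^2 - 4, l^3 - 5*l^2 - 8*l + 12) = l + 2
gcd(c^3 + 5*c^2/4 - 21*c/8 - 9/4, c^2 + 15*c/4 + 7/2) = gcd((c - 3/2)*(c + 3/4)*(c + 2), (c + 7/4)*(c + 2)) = c + 2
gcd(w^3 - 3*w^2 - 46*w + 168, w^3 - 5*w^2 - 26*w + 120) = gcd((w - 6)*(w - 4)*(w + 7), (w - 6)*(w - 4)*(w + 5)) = w^2 - 10*w + 24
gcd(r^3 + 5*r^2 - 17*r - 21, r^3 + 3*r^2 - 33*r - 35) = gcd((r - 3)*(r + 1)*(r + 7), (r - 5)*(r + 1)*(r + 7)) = r^2 + 8*r + 7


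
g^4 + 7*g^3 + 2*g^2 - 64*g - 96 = (g - 3)*(g + 2)*(g + 4)^2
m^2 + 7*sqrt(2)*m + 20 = (m + 2*sqrt(2))*(m + 5*sqrt(2))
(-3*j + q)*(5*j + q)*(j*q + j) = -15*j^3*q - 15*j^3 + 2*j^2*q^2 + 2*j^2*q + j*q^3 + j*q^2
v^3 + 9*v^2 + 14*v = v*(v + 2)*(v + 7)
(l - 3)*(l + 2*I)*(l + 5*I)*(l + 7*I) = l^4 - 3*l^3 + 14*I*l^3 - 59*l^2 - 42*I*l^2 + 177*l - 70*I*l + 210*I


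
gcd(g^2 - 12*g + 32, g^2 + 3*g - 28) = g - 4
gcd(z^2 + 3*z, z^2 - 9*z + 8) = 1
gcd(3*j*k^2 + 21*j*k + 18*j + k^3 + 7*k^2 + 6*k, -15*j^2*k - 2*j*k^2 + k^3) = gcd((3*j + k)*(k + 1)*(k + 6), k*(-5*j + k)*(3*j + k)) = 3*j + k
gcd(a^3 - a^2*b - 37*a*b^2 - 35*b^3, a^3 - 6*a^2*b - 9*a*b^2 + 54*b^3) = 1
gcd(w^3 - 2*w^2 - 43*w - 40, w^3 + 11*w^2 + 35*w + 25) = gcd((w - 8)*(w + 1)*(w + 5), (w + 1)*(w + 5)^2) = w^2 + 6*w + 5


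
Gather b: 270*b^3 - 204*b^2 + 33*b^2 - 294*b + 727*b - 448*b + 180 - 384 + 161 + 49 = 270*b^3 - 171*b^2 - 15*b + 6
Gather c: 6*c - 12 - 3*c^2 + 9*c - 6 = -3*c^2 + 15*c - 18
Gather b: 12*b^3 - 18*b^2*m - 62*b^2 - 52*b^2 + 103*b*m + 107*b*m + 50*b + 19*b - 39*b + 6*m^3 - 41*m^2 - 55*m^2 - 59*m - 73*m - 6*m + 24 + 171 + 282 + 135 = 12*b^3 + b^2*(-18*m - 114) + b*(210*m + 30) + 6*m^3 - 96*m^2 - 138*m + 612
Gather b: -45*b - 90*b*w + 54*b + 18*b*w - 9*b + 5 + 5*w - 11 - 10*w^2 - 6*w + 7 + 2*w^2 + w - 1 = -72*b*w - 8*w^2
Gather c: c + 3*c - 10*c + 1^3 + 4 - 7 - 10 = -6*c - 12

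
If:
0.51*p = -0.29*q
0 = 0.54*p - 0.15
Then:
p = 0.28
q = -0.49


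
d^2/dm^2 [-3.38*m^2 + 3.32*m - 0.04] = -6.76000000000000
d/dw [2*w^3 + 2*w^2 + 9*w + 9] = 6*w^2 + 4*w + 9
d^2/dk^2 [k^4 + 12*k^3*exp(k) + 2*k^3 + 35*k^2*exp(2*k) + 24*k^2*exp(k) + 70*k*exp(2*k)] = 12*k^3*exp(k) + 140*k^2*exp(2*k) + 96*k^2*exp(k) + 12*k^2 + 560*k*exp(2*k) + 168*k*exp(k) + 12*k + 350*exp(2*k) + 48*exp(k)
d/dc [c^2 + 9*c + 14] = 2*c + 9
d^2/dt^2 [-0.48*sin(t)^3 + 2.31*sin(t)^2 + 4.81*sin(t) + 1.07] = -4.45*sin(t) - 1.08*sin(3*t) + 4.62*cos(2*t)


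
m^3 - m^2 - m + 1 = (m - 1)^2*(m + 1)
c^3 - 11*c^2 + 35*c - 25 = (c - 5)^2*(c - 1)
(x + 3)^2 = x^2 + 6*x + 9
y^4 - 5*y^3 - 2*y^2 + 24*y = y*(y - 4)*(y - 3)*(y + 2)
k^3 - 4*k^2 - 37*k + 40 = (k - 8)*(k - 1)*(k + 5)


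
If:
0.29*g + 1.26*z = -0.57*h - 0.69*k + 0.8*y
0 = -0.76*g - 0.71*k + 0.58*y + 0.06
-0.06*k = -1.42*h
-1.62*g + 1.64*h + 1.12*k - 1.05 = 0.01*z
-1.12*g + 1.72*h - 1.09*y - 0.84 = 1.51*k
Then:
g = -0.50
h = 0.01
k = 0.20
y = -0.52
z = -0.33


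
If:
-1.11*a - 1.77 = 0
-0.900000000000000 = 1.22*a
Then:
No Solution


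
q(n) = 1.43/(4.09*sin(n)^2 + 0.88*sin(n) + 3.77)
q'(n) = 1.43*(-8.18*sin(n)*cos(n) - 0.88*cos(n))/(4.09*sin(n)^2 + 0.88*sin(n) + 3.77)^2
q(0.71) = 0.24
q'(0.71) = -0.18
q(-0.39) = 0.36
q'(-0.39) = 0.18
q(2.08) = 0.19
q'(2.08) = 0.10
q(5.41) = 0.26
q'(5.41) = 0.16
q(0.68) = 0.24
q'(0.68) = -0.19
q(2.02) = 0.18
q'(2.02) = 0.08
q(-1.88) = 0.22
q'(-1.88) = -0.07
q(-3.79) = 0.25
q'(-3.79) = 0.20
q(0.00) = 0.38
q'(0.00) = -0.09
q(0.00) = 0.38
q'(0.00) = -0.09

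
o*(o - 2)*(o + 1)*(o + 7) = o^4 + 6*o^3 - 9*o^2 - 14*o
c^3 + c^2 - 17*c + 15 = (c - 3)*(c - 1)*(c + 5)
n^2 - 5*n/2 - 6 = (n - 4)*(n + 3/2)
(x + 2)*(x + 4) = x^2 + 6*x + 8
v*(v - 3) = v^2 - 3*v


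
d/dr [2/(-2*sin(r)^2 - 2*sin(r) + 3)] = 4*(sin(2*r) + cos(r))/(2*sin(r) - cos(2*r) - 2)^2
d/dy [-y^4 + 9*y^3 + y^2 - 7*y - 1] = -4*y^3 + 27*y^2 + 2*y - 7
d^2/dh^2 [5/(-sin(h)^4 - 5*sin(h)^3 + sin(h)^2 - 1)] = 5*(16*sin(h)^8 + 115*sin(h)^7 + 193*sin(h)^6 - 205*sin(h)^5 - 294*sin(h)^4 + 35*sin(h)^3 + 10*sin(h)^2 + 30*sin(h) - 2)/(sin(h)^4 + 5*sin(h)^3 - sin(h)^2 + 1)^3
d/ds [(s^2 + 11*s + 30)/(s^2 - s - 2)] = 4*(-3*s^2 - 16*s + 2)/(s^4 - 2*s^3 - 3*s^2 + 4*s + 4)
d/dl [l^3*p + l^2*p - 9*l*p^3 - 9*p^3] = p*(3*l^2 + 2*l - 9*p^2)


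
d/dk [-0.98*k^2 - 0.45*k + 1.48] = -1.96*k - 0.45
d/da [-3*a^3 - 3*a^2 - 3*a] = -9*a^2 - 6*a - 3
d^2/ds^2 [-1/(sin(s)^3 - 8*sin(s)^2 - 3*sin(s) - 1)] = (-9*sin(s)^6 - 88*sin(s)^5 + 292*sin(s)^4 + 209*sin(s)^3 - 443*sin(s)^2 - 153*sin(s) - 18*cos(s)^6 + 16)/(sin(s)^3 - 8*sin(s)^2 - 3*sin(s) - 1)^3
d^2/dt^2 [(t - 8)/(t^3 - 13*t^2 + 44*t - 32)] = 6*(t^2 - 5*t + 7)/(t^6 - 15*t^5 + 87*t^4 - 245*t^3 + 348*t^2 - 240*t + 64)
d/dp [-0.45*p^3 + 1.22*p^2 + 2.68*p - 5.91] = -1.35*p^2 + 2.44*p + 2.68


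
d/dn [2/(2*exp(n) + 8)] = -exp(n)/(exp(n) + 4)^2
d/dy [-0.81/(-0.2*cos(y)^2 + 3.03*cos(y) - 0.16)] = (0.324*cos(y) - 2.4543)*sin(y)/(0.2*cos(y)^2 - 3.03*cos(y) + 0.16)^2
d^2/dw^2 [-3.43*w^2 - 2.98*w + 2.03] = -6.86000000000000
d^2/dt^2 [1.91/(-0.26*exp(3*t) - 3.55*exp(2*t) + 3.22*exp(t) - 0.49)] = (-1.91*(0.78*exp(2*t) + 7.1*exp(t) - 3.22)*(1.56*exp(2*t) + 14.2*exp(t) - 6.44)*exp(t) + (4.4694*exp(2*t) + 27.122*exp(t) - 6.1502)*(0.26*exp(3*t) + 3.55*exp(2*t) - 3.22*exp(t) + 0.49))*exp(t)/(0.26*exp(3*t) + 3.55*exp(2*t) - 3.22*exp(t) + 0.49)^3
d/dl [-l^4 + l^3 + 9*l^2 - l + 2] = -4*l^3 + 3*l^2 + 18*l - 1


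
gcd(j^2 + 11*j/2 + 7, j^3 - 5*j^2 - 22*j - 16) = j + 2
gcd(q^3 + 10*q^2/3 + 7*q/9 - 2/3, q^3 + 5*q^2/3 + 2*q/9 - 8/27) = q^2 + q/3 - 2/9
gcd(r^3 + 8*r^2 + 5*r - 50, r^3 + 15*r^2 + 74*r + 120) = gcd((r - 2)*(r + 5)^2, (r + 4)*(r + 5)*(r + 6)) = r + 5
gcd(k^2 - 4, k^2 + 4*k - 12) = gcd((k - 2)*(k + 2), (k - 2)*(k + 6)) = k - 2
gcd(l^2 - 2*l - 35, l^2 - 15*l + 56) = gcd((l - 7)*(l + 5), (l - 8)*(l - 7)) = l - 7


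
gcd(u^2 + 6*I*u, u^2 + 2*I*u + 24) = u + 6*I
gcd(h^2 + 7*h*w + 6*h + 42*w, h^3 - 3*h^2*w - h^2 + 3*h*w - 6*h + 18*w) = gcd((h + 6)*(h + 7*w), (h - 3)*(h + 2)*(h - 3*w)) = 1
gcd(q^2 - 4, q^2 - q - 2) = q - 2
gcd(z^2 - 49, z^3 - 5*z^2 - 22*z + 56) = z - 7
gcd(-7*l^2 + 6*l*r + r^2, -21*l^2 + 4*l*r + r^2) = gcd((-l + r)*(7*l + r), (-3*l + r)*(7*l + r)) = 7*l + r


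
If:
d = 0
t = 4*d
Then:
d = 0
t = 0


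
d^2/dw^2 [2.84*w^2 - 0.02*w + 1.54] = 5.68000000000000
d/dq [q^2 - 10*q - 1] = 2*q - 10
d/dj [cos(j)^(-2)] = 2*sin(j)/cos(j)^3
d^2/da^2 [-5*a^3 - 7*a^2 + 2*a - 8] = -30*a - 14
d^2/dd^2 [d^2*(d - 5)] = 6*d - 10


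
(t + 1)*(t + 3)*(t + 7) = t^3 + 11*t^2 + 31*t + 21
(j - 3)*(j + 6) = j^2 + 3*j - 18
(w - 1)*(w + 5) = w^2 + 4*w - 5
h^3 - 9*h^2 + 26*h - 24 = (h - 4)*(h - 3)*(h - 2)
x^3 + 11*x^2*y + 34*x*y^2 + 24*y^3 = (x + y)*(x + 4*y)*(x + 6*y)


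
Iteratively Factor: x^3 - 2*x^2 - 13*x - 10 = (x - 5)*(x^2 + 3*x + 2) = (x - 5)*(x + 2)*(x + 1)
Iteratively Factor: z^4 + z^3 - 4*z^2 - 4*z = (z)*(z^3 + z^2 - 4*z - 4) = z*(z + 2)*(z^2 - z - 2) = z*(z + 1)*(z + 2)*(z - 2)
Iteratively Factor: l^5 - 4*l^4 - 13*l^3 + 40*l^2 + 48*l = (l)*(l^4 - 4*l^3 - 13*l^2 + 40*l + 48) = l*(l - 4)*(l^3 - 13*l - 12) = l*(l - 4)*(l + 1)*(l^2 - l - 12) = l*(l - 4)^2*(l + 1)*(l + 3)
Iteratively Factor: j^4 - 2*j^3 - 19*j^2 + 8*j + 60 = (j - 5)*(j^3 + 3*j^2 - 4*j - 12) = (j - 5)*(j - 2)*(j^2 + 5*j + 6) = (j - 5)*(j - 2)*(j + 3)*(j + 2)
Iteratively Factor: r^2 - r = (r - 1)*(r)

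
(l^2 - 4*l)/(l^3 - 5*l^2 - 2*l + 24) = l/(l^2 - l - 6)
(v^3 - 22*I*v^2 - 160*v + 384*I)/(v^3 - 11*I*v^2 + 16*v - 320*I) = (v - 6*I)/(v + 5*I)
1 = 1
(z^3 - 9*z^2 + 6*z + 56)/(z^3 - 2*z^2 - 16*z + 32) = (z^2 - 5*z - 14)/(z^2 + 2*z - 8)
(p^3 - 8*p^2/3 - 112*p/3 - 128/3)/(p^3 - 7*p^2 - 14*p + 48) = (p^2 + 16*p/3 + 16/3)/(p^2 + p - 6)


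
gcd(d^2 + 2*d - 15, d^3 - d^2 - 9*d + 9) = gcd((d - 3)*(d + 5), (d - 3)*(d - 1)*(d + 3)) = d - 3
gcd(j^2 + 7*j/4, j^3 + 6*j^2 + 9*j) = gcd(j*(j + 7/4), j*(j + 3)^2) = j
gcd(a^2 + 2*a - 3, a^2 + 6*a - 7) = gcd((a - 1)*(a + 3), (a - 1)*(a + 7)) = a - 1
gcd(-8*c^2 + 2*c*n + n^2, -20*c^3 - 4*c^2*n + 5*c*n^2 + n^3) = 2*c - n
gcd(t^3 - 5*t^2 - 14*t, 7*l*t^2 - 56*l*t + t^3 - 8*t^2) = t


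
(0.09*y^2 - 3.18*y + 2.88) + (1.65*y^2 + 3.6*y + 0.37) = 1.74*y^2 + 0.42*y + 3.25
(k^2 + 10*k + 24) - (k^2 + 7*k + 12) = 3*k + 12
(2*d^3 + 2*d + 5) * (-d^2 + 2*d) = -2*d^5 + 4*d^4 - 2*d^3 - d^2 + 10*d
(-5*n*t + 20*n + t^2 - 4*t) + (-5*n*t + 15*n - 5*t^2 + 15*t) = -10*n*t + 35*n - 4*t^2 + 11*t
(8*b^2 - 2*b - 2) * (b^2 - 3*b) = 8*b^4 - 26*b^3 + 4*b^2 + 6*b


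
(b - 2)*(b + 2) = b^2 - 4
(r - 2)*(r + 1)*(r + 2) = r^3 + r^2 - 4*r - 4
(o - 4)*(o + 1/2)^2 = o^3 - 3*o^2 - 15*o/4 - 1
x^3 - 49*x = x*(x - 7)*(x + 7)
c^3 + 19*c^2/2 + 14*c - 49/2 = (c - 1)*(c + 7/2)*(c + 7)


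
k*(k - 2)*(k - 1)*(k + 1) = k^4 - 2*k^3 - k^2 + 2*k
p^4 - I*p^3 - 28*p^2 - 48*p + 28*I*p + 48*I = (p - 6)*(p + 2)*(p + 4)*(p - I)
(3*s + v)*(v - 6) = 3*s*v - 18*s + v^2 - 6*v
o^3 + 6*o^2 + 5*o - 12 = (o - 1)*(o + 3)*(o + 4)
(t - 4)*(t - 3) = t^2 - 7*t + 12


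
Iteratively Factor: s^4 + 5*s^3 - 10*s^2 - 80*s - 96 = (s + 3)*(s^3 + 2*s^2 - 16*s - 32) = (s - 4)*(s + 3)*(s^2 + 6*s + 8) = (s - 4)*(s + 2)*(s + 3)*(s + 4)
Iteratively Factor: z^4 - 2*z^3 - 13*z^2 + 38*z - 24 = (z - 2)*(z^3 - 13*z + 12) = (z - 2)*(z - 1)*(z^2 + z - 12) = (z - 3)*(z - 2)*(z - 1)*(z + 4)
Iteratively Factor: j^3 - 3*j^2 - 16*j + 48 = (j - 3)*(j^2 - 16) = (j - 4)*(j - 3)*(j + 4)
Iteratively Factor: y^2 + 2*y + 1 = (y + 1)*(y + 1)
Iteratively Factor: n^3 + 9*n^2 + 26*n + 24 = (n + 4)*(n^2 + 5*n + 6) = (n + 3)*(n + 4)*(n + 2)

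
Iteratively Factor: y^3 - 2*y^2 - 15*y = (y)*(y^2 - 2*y - 15) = y*(y - 5)*(y + 3)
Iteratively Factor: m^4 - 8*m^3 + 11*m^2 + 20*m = (m - 4)*(m^3 - 4*m^2 - 5*m) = m*(m - 4)*(m^2 - 4*m - 5) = m*(m - 4)*(m + 1)*(m - 5)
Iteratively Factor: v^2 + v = (v)*(v + 1)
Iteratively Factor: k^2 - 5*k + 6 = (k - 3)*(k - 2)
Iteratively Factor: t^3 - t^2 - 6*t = (t - 3)*(t^2 + 2*t) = t*(t - 3)*(t + 2)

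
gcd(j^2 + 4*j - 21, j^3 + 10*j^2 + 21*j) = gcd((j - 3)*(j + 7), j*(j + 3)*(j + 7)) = j + 7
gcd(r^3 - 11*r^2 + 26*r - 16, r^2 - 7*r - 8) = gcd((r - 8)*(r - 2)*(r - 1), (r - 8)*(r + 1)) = r - 8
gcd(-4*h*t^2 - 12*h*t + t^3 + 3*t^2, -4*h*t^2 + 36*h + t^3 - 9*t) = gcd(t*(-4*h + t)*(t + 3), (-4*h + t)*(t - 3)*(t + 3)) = -4*h*t - 12*h + t^2 + 3*t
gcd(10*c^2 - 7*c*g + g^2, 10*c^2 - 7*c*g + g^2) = 10*c^2 - 7*c*g + g^2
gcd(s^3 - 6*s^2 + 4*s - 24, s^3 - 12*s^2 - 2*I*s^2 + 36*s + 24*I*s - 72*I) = s^2 + s*(-6 - 2*I) + 12*I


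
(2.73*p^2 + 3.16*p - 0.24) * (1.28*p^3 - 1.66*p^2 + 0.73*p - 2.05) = 3.4944*p^5 - 0.486999999999999*p^4 - 3.5599*p^3 - 2.8913*p^2 - 6.6532*p + 0.492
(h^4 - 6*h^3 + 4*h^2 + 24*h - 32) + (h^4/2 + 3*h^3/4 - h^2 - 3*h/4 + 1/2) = 3*h^4/2 - 21*h^3/4 + 3*h^2 + 93*h/4 - 63/2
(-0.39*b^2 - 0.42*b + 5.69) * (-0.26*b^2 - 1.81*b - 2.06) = 0.1014*b^4 + 0.8151*b^3 + 0.0841999999999999*b^2 - 9.4337*b - 11.7214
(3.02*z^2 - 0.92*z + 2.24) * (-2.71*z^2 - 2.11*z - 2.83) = -8.1842*z^4 - 3.879*z^3 - 12.6758*z^2 - 2.1228*z - 6.3392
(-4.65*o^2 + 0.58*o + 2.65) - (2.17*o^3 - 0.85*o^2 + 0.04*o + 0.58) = -2.17*o^3 - 3.8*o^2 + 0.54*o + 2.07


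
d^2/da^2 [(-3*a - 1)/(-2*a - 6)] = -8/(a + 3)^3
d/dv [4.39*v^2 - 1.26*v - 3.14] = 8.78*v - 1.26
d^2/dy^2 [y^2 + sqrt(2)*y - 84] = 2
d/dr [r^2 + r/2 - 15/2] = 2*r + 1/2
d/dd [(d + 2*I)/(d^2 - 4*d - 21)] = (d^2 - 4*d - 2*(d - 2)*(d + 2*I) - 21)/(-d^2 + 4*d + 21)^2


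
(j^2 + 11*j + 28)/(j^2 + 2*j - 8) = (j + 7)/(j - 2)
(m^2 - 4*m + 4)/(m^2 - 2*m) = (m - 2)/m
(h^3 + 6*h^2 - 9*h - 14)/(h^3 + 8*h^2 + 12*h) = (h^3 + 6*h^2 - 9*h - 14)/(h*(h^2 + 8*h + 12))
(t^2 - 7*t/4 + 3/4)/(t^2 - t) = (t - 3/4)/t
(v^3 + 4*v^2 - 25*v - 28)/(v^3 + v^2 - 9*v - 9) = (v^2 + 3*v - 28)/(v^2 - 9)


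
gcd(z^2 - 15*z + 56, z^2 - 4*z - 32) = z - 8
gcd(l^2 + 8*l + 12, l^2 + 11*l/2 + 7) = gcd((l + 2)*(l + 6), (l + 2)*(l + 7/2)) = l + 2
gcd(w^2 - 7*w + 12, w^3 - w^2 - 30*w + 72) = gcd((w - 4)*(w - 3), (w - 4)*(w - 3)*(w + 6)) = w^2 - 7*w + 12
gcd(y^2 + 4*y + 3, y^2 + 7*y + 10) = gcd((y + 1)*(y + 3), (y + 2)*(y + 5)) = 1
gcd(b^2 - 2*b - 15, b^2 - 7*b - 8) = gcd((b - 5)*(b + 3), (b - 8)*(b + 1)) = 1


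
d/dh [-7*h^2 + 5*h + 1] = 5 - 14*h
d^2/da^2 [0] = 0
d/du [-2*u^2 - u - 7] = -4*u - 1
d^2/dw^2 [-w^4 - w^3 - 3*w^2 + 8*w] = -12*w^2 - 6*w - 6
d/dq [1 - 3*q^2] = -6*q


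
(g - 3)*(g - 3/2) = g^2 - 9*g/2 + 9/2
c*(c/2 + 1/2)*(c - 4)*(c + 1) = c^4/2 - c^3 - 7*c^2/2 - 2*c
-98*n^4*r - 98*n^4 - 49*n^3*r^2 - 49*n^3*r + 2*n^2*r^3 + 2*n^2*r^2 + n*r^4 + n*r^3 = (-7*n + r)*(2*n + r)*(7*n + r)*(n*r + n)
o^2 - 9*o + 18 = (o - 6)*(o - 3)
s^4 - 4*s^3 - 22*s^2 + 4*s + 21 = (s - 7)*(s - 1)*(s + 1)*(s + 3)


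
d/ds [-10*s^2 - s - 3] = -20*s - 1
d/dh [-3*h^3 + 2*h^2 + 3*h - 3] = -9*h^2 + 4*h + 3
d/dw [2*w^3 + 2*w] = 6*w^2 + 2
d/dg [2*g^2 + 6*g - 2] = 4*g + 6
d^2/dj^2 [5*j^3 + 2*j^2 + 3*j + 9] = 30*j + 4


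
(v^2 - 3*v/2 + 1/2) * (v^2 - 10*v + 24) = v^4 - 23*v^3/2 + 79*v^2/2 - 41*v + 12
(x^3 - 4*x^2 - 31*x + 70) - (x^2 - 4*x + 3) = x^3 - 5*x^2 - 27*x + 67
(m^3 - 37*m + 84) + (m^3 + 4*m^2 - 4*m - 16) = 2*m^3 + 4*m^2 - 41*m + 68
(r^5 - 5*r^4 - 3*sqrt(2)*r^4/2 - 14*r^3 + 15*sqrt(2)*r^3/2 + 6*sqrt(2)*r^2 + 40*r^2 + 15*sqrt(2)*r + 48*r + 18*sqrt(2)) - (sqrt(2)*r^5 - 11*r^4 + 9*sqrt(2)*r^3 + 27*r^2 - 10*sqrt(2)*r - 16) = -sqrt(2)*r^5 + r^5 - 3*sqrt(2)*r^4/2 + 6*r^4 - 14*r^3 - 3*sqrt(2)*r^3/2 + 6*sqrt(2)*r^2 + 13*r^2 + 25*sqrt(2)*r + 48*r + 16 + 18*sqrt(2)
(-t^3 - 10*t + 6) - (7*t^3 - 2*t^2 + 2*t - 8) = -8*t^3 + 2*t^2 - 12*t + 14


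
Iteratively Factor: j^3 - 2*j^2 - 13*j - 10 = (j + 1)*(j^2 - 3*j - 10) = (j + 1)*(j + 2)*(j - 5)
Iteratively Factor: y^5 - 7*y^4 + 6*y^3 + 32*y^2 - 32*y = (y)*(y^4 - 7*y^3 + 6*y^2 + 32*y - 32) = y*(y - 4)*(y^3 - 3*y^2 - 6*y + 8) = y*(y - 4)^2*(y^2 + y - 2) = y*(y - 4)^2*(y - 1)*(y + 2)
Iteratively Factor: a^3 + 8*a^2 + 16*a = (a + 4)*(a^2 + 4*a) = a*(a + 4)*(a + 4)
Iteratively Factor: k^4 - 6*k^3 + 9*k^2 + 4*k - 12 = (k + 1)*(k^3 - 7*k^2 + 16*k - 12) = (k - 2)*(k + 1)*(k^2 - 5*k + 6) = (k - 3)*(k - 2)*(k + 1)*(k - 2)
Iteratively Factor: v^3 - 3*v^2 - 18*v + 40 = (v - 2)*(v^2 - v - 20) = (v - 2)*(v + 4)*(v - 5)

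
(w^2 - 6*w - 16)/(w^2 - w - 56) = (w + 2)/(w + 7)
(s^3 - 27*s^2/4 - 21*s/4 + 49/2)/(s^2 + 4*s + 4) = (4*s^2 - 35*s + 49)/(4*(s + 2))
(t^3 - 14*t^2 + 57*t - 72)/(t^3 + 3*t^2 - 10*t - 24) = (t^2 - 11*t + 24)/(t^2 + 6*t + 8)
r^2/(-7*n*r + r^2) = r/(-7*n + r)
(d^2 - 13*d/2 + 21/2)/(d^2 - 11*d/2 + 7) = (d - 3)/(d - 2)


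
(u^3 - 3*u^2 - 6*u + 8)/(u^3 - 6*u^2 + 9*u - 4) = (u + 2)/(u - 1)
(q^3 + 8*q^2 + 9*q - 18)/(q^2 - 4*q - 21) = (q^2 + 5*q - 6)/(q - 7)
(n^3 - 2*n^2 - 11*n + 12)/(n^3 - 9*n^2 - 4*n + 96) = (n - 1)/(n - 8)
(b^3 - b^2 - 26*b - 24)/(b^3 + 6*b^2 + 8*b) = (b^2 - 5*b - 6)/(b*(b + 2))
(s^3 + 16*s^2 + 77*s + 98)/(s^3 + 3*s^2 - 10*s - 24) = (s^2 + 14*s + 49)/(s^2 + s - 12)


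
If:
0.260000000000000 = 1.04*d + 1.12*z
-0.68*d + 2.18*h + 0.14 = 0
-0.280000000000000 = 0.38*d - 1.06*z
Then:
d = -0.02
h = -0.07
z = 0.26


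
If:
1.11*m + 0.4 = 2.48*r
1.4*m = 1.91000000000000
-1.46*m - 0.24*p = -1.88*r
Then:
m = 1.36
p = -2.25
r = 0.77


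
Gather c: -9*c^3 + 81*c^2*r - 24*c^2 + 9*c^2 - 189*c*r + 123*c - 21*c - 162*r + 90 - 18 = -9*c^3 + c^2*(81*r - 15) + c*(102 - 189*r) - 162*r + 72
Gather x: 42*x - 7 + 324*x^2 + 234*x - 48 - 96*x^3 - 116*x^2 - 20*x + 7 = -96*x^3 + 208*x^2 + 256*x - 48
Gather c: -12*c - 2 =-12*c - 2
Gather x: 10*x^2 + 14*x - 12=10*x^2 + 14*x - 12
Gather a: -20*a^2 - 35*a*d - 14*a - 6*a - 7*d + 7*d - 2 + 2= -20*a^2 + a*(-35*d - 20)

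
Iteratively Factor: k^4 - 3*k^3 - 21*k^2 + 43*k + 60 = (k + 4)*(k^3 - 7*k^2 + 7*k + 15) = (k + 1)*(k + 4)*(k^2 - 8*k + 15) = (k - 5)*(k + 1)*(k + 4)*(k - 3)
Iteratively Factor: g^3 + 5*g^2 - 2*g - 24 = (g + 3)*(g^2 + 2*g - 8) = (g - 2)*(g + 3)*(g + 4)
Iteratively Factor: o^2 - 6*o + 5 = (o - 5)*(o - 1)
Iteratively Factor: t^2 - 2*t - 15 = (t + 3)*(t - 5)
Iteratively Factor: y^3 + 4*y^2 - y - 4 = (y - 1)*(y^2 + 5*y + 4) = (y - 1)*(y + 4)*(y + 1)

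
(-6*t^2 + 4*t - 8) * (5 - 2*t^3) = 12*t^5 - 8*t^4 + 16*t^3 - 30*t^2 + 20*t - 40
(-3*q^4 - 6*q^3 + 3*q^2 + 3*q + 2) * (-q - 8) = 3*q^5 + 30*q^4 + 45*q^3 - 27*q^2 - 26*q - 16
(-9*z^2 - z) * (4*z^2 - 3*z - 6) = -36*z^4 + 23*z^3 + 57*z^2 + 6*z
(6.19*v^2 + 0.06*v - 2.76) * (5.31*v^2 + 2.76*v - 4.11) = 32.8689*v^4 + 17.403*v^3 - 39.9309*v^2 - 7.8642*v + 11.3436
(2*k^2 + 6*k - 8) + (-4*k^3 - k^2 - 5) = -4*k^3 + k^2 + 6*k - 13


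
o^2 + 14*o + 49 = (o + 7)^2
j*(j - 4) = j^2 - 4*j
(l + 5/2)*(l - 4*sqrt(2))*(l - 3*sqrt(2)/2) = l^3 - 11*sqrt(2)*l^2/2 + 5*l^2/2 - 55*sqrt(2)*l/4 + 12*l + 30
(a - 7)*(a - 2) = a^2 - 9*a + 14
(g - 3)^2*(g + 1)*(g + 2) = g^4 - 3*g^3 - 7*g^2 + 15*g + 18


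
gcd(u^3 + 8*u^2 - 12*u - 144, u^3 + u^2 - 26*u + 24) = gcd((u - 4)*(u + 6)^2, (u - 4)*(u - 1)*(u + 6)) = u^2 + 2*u - 24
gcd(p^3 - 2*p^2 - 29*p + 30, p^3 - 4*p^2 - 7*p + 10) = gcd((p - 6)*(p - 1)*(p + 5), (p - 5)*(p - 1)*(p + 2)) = p - 1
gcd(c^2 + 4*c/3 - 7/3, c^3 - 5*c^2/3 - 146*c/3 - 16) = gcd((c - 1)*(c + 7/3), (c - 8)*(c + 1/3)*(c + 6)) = 1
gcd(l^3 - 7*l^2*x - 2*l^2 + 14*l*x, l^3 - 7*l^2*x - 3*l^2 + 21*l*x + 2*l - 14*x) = -l^2 + 7*l*x + 2*l - 14*x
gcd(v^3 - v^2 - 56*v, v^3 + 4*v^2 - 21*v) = v^2 + 7*v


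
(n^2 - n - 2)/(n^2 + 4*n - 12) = (n + 1)/(n + 6)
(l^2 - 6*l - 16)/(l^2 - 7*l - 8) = (l + 2)/(l + 1)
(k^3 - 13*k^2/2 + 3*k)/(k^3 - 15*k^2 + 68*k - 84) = k*(2*k - 1)/(2*(k^2 - 9*k + 14))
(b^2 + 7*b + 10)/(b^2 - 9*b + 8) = (b^2 + 7*b + 10)/(b^2 - 9*b + 8)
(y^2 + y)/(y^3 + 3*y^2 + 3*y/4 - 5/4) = 4*y/(4*y^2 + 8*y - 5)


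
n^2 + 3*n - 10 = (n - 2)*(n + 5)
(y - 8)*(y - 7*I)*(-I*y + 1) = -I*y^3 - 6*y^2 + 8*I*y^2 + 48*y - 7*I*y + 56*I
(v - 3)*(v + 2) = v^2 - v - 6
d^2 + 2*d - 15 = (d - 3)*(d + 5)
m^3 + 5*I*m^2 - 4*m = m*(m + I)*(m + 4*I)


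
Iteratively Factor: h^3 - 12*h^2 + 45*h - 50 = (h - 2)*(h^2 - 10*h + 25) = (h - 5)*(h - 2)*(h - 5)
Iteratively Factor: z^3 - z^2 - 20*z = (z)*(z^2 - z - 20) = z*(z - 5)*(z + 4)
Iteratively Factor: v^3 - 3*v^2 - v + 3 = (v - 1)*(v^2 - 2*v - 3) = (v - 1)*(v + 1)*(v - 3)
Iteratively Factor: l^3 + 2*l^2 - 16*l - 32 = (l + 2)*(l^2 - 16) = (l - 4)*(l + 2)*(l + 4)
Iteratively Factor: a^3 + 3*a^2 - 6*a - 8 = (a + 1)*(a^2 + 2*a - 8) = (a - 2)*(a + 1)*(a + 4)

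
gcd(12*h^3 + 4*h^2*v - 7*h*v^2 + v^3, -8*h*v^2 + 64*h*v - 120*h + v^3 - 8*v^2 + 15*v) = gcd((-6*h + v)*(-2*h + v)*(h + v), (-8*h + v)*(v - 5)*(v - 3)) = 1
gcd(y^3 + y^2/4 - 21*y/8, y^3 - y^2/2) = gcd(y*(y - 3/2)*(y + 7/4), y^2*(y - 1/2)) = y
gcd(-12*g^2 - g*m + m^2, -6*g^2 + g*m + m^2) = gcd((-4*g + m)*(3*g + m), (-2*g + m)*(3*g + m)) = 3*g + m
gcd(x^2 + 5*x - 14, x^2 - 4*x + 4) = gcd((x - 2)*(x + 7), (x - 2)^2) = x - 2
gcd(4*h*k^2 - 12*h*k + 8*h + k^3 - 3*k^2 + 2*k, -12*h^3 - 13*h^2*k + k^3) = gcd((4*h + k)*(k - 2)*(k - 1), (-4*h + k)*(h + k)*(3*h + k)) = 1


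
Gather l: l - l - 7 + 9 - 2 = 0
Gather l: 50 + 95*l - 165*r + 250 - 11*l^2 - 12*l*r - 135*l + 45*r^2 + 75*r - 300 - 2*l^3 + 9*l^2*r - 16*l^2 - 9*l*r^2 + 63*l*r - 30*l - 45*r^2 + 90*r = -2*l^3 + l^2*(9*r - 27) + l*(-9*r^2 + 51*r - 70)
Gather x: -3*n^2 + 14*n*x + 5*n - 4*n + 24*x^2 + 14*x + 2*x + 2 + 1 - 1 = -3*n^2 + n + 24*x^2 + x*(14*n + 16) + 2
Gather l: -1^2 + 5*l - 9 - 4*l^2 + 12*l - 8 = -4*l^2 + 17*l - 18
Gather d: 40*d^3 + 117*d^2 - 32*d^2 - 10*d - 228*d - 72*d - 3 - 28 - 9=40*d^3 + 85*d^2 - 310*d - 40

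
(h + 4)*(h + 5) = h^2 + 9*h + 20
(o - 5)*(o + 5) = o^2 - 25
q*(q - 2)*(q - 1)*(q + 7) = q^4 + 4*q^3 - 19*q^2 + 14*q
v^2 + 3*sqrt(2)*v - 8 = (v - sqrt(2))*(v + 4*sqrt(2))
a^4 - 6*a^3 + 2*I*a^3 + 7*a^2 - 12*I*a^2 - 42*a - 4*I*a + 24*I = (a - 6)*(a - I)^2*(a + 4*I)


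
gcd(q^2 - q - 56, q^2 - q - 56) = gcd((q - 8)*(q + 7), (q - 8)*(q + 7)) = q^2 - q - 56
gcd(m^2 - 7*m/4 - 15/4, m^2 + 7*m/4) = 1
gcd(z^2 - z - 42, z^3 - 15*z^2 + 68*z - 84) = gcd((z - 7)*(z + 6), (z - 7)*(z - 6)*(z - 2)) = z - 7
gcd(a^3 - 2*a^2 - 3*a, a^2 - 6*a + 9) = a - 3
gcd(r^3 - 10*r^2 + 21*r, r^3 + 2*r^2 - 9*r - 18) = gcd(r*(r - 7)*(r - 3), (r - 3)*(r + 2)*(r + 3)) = r - 3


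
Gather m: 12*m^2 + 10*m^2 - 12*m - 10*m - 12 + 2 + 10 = 22*m^2 - 22*m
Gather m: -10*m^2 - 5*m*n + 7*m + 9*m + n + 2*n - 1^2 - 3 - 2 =-10*m^2 + m*(16 - 5*n) + 3*n - 6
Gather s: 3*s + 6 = 3*s + 6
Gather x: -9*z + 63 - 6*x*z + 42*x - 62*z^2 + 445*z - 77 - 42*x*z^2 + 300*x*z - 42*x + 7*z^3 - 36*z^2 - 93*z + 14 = x*(-42*z^2 + 294*z) + 7*z^3 - 98*z^2 + 343*z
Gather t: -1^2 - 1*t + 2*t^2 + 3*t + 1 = 2*t^2 + 2*t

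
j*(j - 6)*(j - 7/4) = j^3 - 31*j^2/4 + 21*j/2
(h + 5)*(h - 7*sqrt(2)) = h^2 - 7*sqrt(2)*h + 5*h - 35*sqrt(2)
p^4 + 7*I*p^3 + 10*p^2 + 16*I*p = p*(p - 2*I)*(p + I)*(p + 8*I)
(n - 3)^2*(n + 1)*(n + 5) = n^4 - 22*n^2 + 24*n + 45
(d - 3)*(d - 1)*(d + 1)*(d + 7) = d^4 + 4*d^3 - 22*d^2 - 4*d + 21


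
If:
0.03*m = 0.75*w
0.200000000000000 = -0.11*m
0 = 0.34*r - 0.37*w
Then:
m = -1.82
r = -0.08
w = -0.07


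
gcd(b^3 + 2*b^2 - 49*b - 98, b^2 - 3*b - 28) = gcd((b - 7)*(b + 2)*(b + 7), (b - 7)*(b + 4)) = b - 7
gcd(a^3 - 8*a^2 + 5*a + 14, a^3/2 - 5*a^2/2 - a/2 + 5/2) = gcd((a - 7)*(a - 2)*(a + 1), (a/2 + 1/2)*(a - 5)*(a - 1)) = a + 1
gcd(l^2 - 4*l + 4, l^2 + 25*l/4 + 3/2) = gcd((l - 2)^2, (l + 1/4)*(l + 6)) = 1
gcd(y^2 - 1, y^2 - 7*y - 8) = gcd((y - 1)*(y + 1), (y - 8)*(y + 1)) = y + 1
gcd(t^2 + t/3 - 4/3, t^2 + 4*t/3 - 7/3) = t - 1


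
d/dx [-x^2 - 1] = -2*x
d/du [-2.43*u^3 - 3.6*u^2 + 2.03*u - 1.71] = -7.29*u^2 - 7.2*u + 2.03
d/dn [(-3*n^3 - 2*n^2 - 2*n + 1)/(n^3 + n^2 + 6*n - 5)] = (-n^4 - 32*n^3 + 32*n^2 + 18*n + 4)/(n^6 + 2*n^5 + 13*n^4 + 2*n^3 + 26*n^2 - 60*n + 25)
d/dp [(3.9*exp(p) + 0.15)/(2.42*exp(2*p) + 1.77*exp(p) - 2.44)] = (-(3.9*exp(p) + 0.15)*(4.84*exp(p) + 1.77) + 9.438*exp(2*p) + 6.903*exp(p) - 9.516)*exp(p)/(2.42*exp(2*p) + 1.77*exp(p) - 2.44)^2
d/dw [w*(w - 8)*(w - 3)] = 3*w^2 - 22*w + 24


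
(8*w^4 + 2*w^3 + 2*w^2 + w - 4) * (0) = 0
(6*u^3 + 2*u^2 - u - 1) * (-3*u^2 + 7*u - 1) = -18*u^5 + 36*u^4 + 11*u^3 - 6*u^2 - 6*u + 1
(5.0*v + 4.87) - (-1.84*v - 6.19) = 6.84*v + 11.06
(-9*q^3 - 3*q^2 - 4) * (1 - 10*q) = 90*q^4 + 21*q^3 - 3*q^2 + 40*q - 4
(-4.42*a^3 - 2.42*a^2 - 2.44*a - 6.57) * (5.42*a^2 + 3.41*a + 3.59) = -23.9564*a^5 - 28.1886*a^4 - 37.3448*a^3 - 52.6176*a^2 - 31.1633*a - 23.5863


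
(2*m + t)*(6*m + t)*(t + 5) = 12*m^2*t + 60*m^2 + 8*m*t^2 + 40*m*t + t^3 + 5*t^2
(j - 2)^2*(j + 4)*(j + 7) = j^4 + 7*j^3 - 12*j^2 - 68*j + 112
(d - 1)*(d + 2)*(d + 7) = d^3 + 8*d^2 + 5*d - 14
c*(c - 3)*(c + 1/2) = c^3 - 5*c^2/2 - 3*c/2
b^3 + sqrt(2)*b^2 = b^2*(b + sqrt(2))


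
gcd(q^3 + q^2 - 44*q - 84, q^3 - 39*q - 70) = q^2 - 5*q - 14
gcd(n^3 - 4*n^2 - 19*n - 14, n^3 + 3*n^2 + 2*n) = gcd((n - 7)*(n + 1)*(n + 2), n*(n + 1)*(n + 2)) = n^2 + 3*n + 2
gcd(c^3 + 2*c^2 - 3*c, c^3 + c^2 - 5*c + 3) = c^2 + 2*c - 3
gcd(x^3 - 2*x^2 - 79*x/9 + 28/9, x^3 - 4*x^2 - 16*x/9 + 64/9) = x - 4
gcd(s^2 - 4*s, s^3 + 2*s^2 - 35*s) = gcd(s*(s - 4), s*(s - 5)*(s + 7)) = s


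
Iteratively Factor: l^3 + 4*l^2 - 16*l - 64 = (l + 4)*(l^2 - 16) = (l + 4)^2*(l - 4)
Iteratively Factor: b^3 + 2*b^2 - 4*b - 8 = (b + 2)*(b^2 - 4) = (b + 2)^2*(b - 2)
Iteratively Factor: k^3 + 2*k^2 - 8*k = (k)*(k^2 + 2*k - 8) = k*(k - 2)*(k + 4)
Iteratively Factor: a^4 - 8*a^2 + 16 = (a - 2)*(a^3 + 2*a^2 - 4*a - 8) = (a - 2)^2*(a^2 + 4*a + 4) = (a - 2)^2*(a + 2)*(a + 2)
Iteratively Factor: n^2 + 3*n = (n + 3)*(n)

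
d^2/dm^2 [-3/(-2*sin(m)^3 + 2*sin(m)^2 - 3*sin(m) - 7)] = 3*(-36*sin(m)^5 + 80*sin(m)^4 - 60*sin(m)^3 + 140*sin(m)^2 - 145*sin(m) + 46)/((sin(m) + 1)^2*(2*sin(m)^2 - 4*sin(m) + 7)^3)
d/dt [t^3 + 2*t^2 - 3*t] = 3*t^2 + 4*t - 3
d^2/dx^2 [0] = 0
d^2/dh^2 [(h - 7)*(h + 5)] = 2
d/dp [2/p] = -2/p^2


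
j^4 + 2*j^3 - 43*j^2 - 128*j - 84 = (j - 7)*(j + 1)*(j + 2)*(j + 6)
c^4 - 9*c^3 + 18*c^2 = c^2*(c - 6)*(c - 3)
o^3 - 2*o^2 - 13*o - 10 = (o - 5)*(o + 1)*(o + 2)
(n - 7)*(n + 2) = n^2 - 5*n - 14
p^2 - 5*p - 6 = (p - 6)*(p + 1)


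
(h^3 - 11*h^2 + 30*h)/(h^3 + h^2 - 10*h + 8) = h*(h^2 - 11*h + 30)/(h^3 + h^2 - 10*h + 8)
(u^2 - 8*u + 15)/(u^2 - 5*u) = (u - 3)/u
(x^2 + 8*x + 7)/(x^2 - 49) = (x + 1)/(x - 7)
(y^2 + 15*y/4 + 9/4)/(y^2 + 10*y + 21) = (y + 3/4)/(y + 7)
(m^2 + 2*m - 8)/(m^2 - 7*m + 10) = (m + 4)/(m - 5)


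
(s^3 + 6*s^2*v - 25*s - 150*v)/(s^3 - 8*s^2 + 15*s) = (s^2 + 6*s*v + 5*s + 30*v)/(s*(s - 3))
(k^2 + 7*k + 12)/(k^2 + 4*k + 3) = (k + 4)/(k + 1)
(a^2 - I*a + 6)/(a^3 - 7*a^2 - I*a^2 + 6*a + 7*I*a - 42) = 1/(a - 7)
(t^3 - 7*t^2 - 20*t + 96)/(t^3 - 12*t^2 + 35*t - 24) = (t + 4)/(t - 1)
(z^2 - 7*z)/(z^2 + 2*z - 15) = z*(z - 7)/(z^2 + 2*z - 15)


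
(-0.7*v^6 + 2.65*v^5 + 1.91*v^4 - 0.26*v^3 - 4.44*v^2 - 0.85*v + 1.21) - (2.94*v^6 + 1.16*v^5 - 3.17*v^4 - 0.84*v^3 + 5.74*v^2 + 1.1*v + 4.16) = -3.64*v^6 + 1.49*v^5 + 5.08*v^4 + 0.58*v^3 - 10.18*v^2 - 1.95*v - 2.95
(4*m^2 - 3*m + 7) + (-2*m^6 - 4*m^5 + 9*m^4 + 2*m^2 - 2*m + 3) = -2*m^6 - 4*m^5 + 9*m^4 + 6*m^2 - 5*m + 10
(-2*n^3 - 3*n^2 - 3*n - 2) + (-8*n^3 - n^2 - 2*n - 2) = -10*n^3 - 4*n^2 - 5*n - 4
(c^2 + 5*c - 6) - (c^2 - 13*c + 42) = 18*c - 48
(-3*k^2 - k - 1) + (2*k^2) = -k^2 - k - 1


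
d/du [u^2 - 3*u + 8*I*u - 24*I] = 2*u - 3 + 8*I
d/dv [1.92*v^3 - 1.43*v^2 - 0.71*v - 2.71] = 5.76*v^2 - 2.86*v - 0.71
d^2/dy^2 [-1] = 0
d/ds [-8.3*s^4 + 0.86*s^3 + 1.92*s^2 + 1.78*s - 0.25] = -33.2*s^3 + 2.58*s^2 + 3.84*s + 1.78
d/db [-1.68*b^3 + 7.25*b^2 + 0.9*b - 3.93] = -5.04*b^2 + 14.5*b + 0.9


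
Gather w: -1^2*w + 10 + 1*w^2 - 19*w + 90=w^2 - 20*w + 100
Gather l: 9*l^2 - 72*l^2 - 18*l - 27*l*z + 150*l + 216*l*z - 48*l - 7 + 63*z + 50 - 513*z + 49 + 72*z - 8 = -63*l^2 + l*(189*z + 84) - 378*z + 84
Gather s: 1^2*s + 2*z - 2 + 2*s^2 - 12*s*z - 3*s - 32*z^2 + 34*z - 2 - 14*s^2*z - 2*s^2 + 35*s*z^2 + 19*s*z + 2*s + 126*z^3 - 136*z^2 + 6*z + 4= -14*s^2*z + s*(35*z^2 + 7*z) + 126*z^3 - 168*z^2 + 42*z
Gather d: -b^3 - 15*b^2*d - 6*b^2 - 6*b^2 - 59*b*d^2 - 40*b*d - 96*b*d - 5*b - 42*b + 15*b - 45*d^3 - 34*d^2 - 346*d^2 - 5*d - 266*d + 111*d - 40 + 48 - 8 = -b^3 - 12*b^2 - 32*b - 45*d^3 + d^2*(-59*b - 380) + d*(-15*b^2 - 136*b - 160)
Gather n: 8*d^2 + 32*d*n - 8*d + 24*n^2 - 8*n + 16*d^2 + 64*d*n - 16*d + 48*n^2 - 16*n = 24*d^2 - 24*d + 72*n^2 + n*(96*d - 24)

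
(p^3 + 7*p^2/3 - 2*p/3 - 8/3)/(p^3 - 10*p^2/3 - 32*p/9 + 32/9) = 3*(p^2 + p - 2)/(3*p^2 - 14*p + 8)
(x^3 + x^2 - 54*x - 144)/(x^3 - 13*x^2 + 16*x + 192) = (x + 6)/(x - 8)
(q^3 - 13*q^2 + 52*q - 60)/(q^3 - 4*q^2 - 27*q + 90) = (q^2 - 7*q + 10)/(q^2 + 2*q - 15)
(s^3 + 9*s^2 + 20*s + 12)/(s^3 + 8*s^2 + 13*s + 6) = (s + 2)/(s + 1)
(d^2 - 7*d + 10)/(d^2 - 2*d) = (d - 5)/d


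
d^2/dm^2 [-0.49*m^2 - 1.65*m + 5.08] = -0.980000000000000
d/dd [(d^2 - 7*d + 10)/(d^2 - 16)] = (7*d^2 - 52*d + 112)/(d^4 - 32*d^2 + 256)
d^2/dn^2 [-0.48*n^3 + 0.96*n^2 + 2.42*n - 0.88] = 1.92 - 2.88*n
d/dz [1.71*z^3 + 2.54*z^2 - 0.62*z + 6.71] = 5.13*z^2 + 5.08*z - 0.62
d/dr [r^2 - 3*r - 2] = 2*r - 3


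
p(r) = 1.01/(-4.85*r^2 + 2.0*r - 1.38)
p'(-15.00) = -0.00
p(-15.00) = -0.00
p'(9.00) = 0.00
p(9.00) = -0.00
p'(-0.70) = -0.33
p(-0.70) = -0.20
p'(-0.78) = -0.28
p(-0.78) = -0.17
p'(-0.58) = -0.44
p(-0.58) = -0.24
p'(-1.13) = -0.14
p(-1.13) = -0.10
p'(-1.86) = -0.04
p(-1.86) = -0.05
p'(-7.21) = -0.00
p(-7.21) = -0.00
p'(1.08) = 0.36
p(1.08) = -0.21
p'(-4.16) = -0.00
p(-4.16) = -0.01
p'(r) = 1.01*(9.7*r - 2.0)/(-4.85*r^2 + 2.0*r - 1.38)^2 = (9.797*r - 2.02)/(4.85*r^2 - 2.0*r + 1.38)^2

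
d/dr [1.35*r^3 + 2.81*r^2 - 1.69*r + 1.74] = 4.05*r^2 + 5.62*r - 1.69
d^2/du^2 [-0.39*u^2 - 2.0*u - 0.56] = -0.780000000000000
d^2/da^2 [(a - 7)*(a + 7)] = 2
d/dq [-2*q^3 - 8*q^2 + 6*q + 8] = -6*q^2 - 16*q + 6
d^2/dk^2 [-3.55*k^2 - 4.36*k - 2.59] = -7.10000000000000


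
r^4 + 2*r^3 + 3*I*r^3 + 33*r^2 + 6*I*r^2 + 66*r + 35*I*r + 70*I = (r + 2)*(r - 5*I)*(r + I)*(r + 7*I)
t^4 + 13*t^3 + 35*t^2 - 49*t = t*(t - 1)*(t + 7)^2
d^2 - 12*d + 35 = (d - 7)*(d - 5)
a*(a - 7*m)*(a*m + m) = a^3*m - 7*a^2*m^2 + a^2*m - 7*a*m^2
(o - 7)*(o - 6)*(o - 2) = o^3 - 15*o^2 + 68*o - 84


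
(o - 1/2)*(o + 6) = o^2 + 11*o/2 - 3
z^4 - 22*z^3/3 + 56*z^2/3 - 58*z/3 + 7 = (z - 3)*(z - 7/3)*(z - 1)^2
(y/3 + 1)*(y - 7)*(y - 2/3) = y^3/3 - 14*y^2/9 - 55*y/9 + 14/3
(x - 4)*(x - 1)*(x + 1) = x^3 - 4*x^2 - x + 4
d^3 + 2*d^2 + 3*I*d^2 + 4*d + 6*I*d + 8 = (d + 2)*(d - I)*(d + 4*I)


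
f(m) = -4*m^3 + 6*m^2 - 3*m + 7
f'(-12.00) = -1875.00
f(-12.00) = 7819.00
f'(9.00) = -867.00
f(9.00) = -2450.00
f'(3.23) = -89.43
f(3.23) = -74.89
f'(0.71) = -0.53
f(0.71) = 6.46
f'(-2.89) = -137.91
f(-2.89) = 162.33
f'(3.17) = -85.55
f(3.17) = -69.64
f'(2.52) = -48.96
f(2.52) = -26.47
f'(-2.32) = -95.43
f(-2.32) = 96.20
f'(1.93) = -24.54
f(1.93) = -5.20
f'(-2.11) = -81.75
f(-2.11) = 77.62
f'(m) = -12*m^2 + 12*m - 3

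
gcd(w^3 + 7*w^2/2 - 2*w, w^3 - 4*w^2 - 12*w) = w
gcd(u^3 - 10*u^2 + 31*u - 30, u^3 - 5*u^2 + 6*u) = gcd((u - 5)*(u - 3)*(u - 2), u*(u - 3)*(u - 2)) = u^2 - 5*u + 6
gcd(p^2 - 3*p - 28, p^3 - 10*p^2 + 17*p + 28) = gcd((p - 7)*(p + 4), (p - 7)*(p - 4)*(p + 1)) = p - 7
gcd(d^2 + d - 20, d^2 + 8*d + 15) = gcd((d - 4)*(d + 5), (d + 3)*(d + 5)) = d + 5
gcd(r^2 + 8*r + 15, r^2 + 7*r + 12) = r + 3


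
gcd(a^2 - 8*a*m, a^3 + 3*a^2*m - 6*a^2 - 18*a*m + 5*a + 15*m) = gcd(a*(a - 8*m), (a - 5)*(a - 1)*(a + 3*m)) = 1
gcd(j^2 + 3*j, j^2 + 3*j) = j^2 + 3*j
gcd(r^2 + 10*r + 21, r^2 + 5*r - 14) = r + 7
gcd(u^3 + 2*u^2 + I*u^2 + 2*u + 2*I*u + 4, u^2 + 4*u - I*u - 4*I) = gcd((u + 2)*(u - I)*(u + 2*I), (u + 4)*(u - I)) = u - I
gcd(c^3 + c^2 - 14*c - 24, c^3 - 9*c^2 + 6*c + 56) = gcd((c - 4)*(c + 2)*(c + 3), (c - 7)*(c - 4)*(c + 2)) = c^2 - 2*c - 8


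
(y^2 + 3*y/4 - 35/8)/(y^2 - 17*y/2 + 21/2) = (8*y^2 + 6*y - 35)/(4*(2*y^2 - 17*y + 21))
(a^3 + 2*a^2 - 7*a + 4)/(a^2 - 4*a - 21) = (-a^3 - 2*a^2 + 7*a - 4)/(-a^2 + 4*a + 21)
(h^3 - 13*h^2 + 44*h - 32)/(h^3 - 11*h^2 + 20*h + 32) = (h - 1)/(h + 1)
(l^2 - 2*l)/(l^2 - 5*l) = (l - 2)/(l - 5)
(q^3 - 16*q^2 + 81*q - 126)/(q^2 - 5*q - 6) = (q^2 - 10*q + 21)/(q + 1)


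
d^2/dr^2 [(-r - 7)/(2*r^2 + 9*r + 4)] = 2*(-(r + 7)*(4*r + 9)^2 + (6*r + 23)*(2*r^2 + 9*r + 4))/(2*r^2 + 9*r + 4)^3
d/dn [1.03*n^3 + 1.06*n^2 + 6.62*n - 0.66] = 3.09*n^2 + 2.12*n + 6.62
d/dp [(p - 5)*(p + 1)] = 2*p - 4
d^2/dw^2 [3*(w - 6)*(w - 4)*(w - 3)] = 18*w - 78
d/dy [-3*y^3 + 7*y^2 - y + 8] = -9*y^2 + 14*y - 1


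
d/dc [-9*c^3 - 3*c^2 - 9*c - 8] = -27*c^2 - 6*c - 9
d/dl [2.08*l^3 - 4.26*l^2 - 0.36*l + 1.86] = 6.24*l^2 - 8.52*l - 0.36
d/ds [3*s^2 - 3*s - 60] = 6*s - 3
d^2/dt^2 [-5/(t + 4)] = -10/(t + 4)^3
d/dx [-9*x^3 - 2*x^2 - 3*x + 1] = -27*x^2 - 4*x - 3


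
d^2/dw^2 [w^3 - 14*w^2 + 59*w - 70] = 6*w - 28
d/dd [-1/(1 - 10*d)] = -10/(10*d - 1)^2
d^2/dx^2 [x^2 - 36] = 2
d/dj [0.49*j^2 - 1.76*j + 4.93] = 0.98*j - 1.76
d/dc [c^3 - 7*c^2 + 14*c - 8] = 3*c^2 - 14*c + 14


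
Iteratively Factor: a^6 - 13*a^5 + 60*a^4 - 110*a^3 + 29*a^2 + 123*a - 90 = (a - 5)*(a^5 - 8*a^4 + 20*a^3 - 10*a^2 - 21*a + 18) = (a - 5)*(a - 1)*(a^4 - 7*a^3 + 13*a^2 + 3*a - 18) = (a - 5)*(a - 3)*(a - 1)*(a^3 - 4*a^2 + a + 6) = (a - 5)*(a - 3)^2*(a - 1)*(a^2 - a - 2) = (a - 5)*(a - 3)^2*(a - 2)*(a - 1)*(a + 1)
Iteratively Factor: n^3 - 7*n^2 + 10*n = (n - 2)*(n^2 - 5*n) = n*(n - 2)*(n - 5)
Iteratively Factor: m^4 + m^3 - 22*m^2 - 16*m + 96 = (m + 4)*(m^3 - 3*m^2 - 10*m + 24) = (m - 2)*(m + 4)*(m^2 - m - 12) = (m - 2)*(m + 3)*(m + 4)*(m - 4)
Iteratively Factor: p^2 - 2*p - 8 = (p - 4)*(p + 2)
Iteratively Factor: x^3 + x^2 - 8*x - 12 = (x + 2)*(x^2 - x - 6) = (x - 3)*(x + 2)*(x + 2)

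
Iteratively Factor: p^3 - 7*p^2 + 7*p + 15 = (p - 5)*(p^2 - 2*p - 3) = (p - 5)*(p + 1)*(p - 3)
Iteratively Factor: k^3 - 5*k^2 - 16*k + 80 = (k + 4)*(k^2 - 9*k + 20) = (k - 5)*(k + 4)*(k - 4)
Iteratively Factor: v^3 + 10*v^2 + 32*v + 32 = (v + 4)*(v^2 + 6*v + 8) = (v + 2)*(v + 4)*(v + 4)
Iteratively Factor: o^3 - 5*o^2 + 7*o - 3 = (o - 1)*(o^2 - 4*o + 3) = (o - 1)^2*(o - 3)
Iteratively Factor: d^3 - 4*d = (d)*(d^2 - 4) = d*(d - 2)*(d + 2)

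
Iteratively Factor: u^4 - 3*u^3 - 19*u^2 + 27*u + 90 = (u + 2)*(u^3 - 5*u^2 - 9*u + 45) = (u + 2)*(u + 3)*(u^2 - 8*u + 15) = (u - 5)*(u + 2)*(u + 3)*(u - 3)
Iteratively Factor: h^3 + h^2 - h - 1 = (h + 1)*(h^2 - 1) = (h + 1)^2*(h - 1)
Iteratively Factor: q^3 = (q)*(q^2) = q^2*(q)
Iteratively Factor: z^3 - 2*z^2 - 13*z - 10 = (z + 2)*(z^2 - 4*z - 5) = (z + 1)*(z + 2)*(z - 5)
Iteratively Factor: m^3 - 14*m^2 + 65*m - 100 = (m - 4)*(m^2 - 10*m + 25) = (m - 5)*(m - 4)*(m - 5)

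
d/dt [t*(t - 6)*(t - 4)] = 3*t^2 - 20*t + 24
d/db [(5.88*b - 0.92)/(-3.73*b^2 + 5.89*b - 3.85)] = (21.9324*b^2 - 6.8632*b - 17.2192)/(13.9129*b^4 - 43.9394*b^3 + 63.4131*b^2 - 45.353*b + 14.8225)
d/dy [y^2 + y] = 2*y + 1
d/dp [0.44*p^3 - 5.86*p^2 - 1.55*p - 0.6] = 1.32*p^2 - 11.72*p - 1.55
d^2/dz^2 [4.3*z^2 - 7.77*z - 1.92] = 8.60000000000000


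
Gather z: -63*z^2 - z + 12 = -63*z^2 - z + 12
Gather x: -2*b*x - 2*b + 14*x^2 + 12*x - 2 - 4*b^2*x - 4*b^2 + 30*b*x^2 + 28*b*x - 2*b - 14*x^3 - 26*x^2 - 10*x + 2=-4*b^2 - 4*b - 14*x^3 + x^2*(30*b - 12) + x*(-4*b^2 + 26*b + 2)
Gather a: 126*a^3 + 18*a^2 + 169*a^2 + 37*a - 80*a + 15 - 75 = 126*a^3 + 187*a^2 - 43*a - 60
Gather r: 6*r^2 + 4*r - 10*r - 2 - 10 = 6*r^2 - 6*r - 12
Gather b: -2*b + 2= 2 - 2*b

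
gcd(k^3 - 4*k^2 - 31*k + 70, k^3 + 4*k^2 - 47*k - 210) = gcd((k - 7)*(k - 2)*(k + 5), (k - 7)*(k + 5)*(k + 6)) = k^2 - 2*k - 35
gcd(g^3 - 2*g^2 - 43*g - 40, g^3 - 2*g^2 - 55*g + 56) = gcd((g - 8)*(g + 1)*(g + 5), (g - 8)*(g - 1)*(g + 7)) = g - 8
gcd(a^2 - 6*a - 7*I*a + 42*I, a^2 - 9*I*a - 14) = a - 7*I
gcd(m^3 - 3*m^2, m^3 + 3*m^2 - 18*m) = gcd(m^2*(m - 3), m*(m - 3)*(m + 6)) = m^2 - 3*m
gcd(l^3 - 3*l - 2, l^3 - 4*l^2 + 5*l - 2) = l - 2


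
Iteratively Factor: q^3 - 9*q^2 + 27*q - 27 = (q - 3)*(q^2 - 6*q + 9) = (q - 3)^2*(q - 3)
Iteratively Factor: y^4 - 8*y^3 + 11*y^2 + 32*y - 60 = (y - 3)*(y^3 - 5*y^2 - 4*y + 20) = (y - 3)*(y - 2)*(y^2 - 3*y - 10) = (y - 5)*(y - 3)*(y - 2)*(y + 2)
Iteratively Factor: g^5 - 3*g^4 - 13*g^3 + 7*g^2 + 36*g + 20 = (g + 2)*(g^4 - 5*g^3 - 3*g^2 + 13*g + 10) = (g + 1)*(g + 2)*(g^3 - 6*g^2 + 3*g + 10) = (g - 5)*(g + 1)*(g + 2)*(g^2 - g - 2) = (g - 5)*(g - 2)*(g + 1)*(g + 2)*(g + 1)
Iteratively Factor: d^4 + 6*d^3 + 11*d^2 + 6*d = (d + 3)*(d^3 + 3*d^2 + 2*d) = d*(d + 3)*(d^2 + 3*d + 2) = d*(d + 2)*(d + 3)*(d + 1)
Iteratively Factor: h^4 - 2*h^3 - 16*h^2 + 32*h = (h + 4)*(h^3 - 6*h^2 + 8*h) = (h - 4)*(h + 4)*(h^2 - 2*h) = h*(h - 4)*(h + 4)*(h - 2)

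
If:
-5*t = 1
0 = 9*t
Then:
No Solution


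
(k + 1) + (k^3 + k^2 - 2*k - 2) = k^3 + k^2 - k - 1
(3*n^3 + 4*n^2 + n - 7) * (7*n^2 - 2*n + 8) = 21*n^5 + 22*n^4 + 23*n^3 - 19*n^2 + 22*n - 56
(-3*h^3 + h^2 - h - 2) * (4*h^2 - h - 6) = -12*h^5 + 7*h^4 + 13*h^3 - 13*h^2 + 8*h + 12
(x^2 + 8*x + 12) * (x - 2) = x^3 + 6*x^2 - 4*x - 24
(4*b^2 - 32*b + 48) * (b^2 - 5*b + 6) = 4*b^4 - 52*b^3 + 232*b^2 - 432*b + 288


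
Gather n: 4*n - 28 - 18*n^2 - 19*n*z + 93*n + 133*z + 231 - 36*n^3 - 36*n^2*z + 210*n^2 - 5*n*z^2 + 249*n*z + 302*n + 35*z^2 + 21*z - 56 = -36*n^3 + n^2*(192 - 36*z) + n*(-5*z^2 + 230*z + 399) + 35*z^2 + 154*z + 147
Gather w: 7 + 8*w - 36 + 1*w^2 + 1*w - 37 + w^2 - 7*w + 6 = 2*w^2 + 2*w - 60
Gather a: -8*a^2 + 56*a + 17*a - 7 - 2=-8*a^2 + 73*a - 9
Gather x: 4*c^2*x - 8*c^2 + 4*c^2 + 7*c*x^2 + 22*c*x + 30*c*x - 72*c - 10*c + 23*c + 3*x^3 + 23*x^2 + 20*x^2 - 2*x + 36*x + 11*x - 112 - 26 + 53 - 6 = -4*c^2 - 59*c + 3*x^3 + x^2*(7*c + 43) + x*(4*c^2 + 52*c + 45) - 91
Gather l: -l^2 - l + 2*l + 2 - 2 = -l^2 + l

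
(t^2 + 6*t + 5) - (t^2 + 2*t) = 4*t + 5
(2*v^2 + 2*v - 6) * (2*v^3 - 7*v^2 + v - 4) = 4*v^5 - 10*v^4 - 24*v^3 + 36*v^2 - 14*v + 24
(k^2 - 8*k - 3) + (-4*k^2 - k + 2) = -3*k^2 - 9*k - 1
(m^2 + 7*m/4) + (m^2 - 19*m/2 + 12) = 2*m^2 - 31*m/4 + 12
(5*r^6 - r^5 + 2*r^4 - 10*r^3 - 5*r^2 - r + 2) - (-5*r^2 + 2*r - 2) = 5*r^6 - r^5 + 2*r^4 - 10*r^3 - 3*r + 4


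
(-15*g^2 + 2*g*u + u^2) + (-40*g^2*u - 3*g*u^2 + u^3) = -40*g^2*u - 15*g^2 - 3*g*u^2 + 2*g*u + u^3 + u^2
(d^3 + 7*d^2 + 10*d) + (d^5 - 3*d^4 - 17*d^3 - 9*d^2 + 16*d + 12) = d^5 - 3*d^4 - 16*d^3 - 2*d^2 + 26*d + 12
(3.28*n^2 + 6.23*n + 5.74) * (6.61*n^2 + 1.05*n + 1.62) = 21.6808*n^4 + 44.6243*n^3 + 49.7965*n^2 + 16.1196*n + 9.2988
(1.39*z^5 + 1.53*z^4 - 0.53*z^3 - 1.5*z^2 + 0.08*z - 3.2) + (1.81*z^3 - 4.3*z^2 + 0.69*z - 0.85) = 1.39*z^5 + 1.53*z^4 + 1.28*z^3 - 5.8*z^2 + 0.77*z - 4.05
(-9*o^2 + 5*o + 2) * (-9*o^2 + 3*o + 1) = 81*o^4 - 72*o^3 - 12*o^2 + 11*o + 2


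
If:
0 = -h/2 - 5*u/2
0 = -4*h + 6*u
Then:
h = 0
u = 0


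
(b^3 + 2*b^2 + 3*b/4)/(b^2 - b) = (b^2 + 2*b + 3/4)/(b - 1)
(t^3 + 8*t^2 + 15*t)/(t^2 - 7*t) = (t^2 + 8*t + 15)/(t - 7)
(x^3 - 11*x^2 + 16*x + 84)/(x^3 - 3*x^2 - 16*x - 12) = (x - 7)/(x + 1)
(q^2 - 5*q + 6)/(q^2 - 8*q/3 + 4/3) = 3*(q - 3)/(3*q - 2)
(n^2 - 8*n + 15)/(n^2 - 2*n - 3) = (n - 5)/(n + 1)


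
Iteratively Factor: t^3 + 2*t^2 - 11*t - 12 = (t - 3)*(t^2 + 5*t + 4) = (t - 3)*(t + 1)*(t + 4)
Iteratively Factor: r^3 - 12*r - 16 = (r - 4)*(r^2 + 4*r + 4) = (r - 4)*(r + 2)*(r + 2)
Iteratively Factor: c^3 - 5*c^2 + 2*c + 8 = (c + 1)*(c^2 - 6*c + 8) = (c - 4)*(c + 1)*(c - 2)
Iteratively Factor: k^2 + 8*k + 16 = (k + 4)*(k + 4)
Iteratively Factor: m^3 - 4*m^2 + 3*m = (m - 3)*(m^2 - m) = (m - 3)*(m - 1)*(m)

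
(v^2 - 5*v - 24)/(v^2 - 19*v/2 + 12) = 2*(v + 3)/(2*v - 3)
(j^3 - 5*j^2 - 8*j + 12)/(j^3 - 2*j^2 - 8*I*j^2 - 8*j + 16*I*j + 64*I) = (j^2 - 7*j + 6)/(j^2 + j*(-4 - 8*I) + 32*I)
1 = 1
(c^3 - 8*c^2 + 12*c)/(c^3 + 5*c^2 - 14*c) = (c - 6)/(c + 7)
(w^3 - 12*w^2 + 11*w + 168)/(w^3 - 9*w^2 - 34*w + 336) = (w + 3)/(w + 6)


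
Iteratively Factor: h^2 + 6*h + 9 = (h + 3)*(h + 3)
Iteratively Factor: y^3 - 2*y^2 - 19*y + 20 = (y + 4)*(y^2 - 6*y + 5) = (y - 5)*(y + 4)*(y - 1)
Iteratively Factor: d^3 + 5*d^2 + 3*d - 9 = (d + 3)*(d^2 + 2*d - 3) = (d - 1)*(d + 3)*(d + 3)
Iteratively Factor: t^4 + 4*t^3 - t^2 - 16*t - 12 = (t - 2)*(t^3 + 6*t^2 + 11*t + 6) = (t - 2)*(t + 1)*(t^2 + 5*t + 6) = (t - 2)*(t + 1)*(t + 2)*(t + 3)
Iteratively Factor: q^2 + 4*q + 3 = (q + 1)*(q + 3)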